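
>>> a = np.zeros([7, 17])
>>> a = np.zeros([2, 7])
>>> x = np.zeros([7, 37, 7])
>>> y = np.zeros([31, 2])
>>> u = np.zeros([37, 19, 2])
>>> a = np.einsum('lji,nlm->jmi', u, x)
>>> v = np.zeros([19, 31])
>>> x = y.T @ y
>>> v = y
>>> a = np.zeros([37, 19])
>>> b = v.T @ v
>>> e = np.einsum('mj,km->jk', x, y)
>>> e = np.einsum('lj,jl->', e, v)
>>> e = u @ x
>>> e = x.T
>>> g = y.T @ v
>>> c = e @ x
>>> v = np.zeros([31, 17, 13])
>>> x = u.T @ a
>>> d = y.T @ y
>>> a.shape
(37, 19)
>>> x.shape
(2, 19, 19)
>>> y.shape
(31, 2)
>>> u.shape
(37, 19, 2)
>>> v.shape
(31, 17, 13)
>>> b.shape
(2, 2)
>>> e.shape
(2, 2)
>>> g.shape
(2, 2)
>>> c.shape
(2, 2)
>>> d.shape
(2, 2)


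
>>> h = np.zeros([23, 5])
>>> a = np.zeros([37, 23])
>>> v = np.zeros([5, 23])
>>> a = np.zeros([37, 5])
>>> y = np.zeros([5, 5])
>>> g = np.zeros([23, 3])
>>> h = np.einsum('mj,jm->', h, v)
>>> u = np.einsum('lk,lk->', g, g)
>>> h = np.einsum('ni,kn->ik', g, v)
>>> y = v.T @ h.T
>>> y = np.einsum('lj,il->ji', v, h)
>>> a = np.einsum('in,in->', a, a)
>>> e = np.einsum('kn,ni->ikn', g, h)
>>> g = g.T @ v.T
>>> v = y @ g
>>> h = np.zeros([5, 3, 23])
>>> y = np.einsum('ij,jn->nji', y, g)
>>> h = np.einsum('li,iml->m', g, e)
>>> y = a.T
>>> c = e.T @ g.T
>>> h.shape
(23,)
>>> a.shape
()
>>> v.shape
(23, 5)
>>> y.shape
()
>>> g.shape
(3, 5)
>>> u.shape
()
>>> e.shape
(5, 23, 3)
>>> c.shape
(3, 23, 3)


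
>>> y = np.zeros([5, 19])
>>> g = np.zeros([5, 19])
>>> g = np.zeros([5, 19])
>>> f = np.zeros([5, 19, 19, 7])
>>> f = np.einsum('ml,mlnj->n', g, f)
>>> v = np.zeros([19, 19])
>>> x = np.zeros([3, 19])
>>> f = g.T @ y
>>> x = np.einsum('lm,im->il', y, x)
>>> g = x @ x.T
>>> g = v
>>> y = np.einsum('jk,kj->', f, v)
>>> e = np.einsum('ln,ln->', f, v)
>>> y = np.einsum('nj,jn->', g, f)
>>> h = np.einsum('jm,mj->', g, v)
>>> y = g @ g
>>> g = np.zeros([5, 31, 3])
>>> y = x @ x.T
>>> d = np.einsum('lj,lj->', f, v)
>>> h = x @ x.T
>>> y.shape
(3, 3)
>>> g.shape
(5, 31, 3)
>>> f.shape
(19, 19)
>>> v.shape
(19, 19)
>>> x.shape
(3, 5)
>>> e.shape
()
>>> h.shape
(3, 3)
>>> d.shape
()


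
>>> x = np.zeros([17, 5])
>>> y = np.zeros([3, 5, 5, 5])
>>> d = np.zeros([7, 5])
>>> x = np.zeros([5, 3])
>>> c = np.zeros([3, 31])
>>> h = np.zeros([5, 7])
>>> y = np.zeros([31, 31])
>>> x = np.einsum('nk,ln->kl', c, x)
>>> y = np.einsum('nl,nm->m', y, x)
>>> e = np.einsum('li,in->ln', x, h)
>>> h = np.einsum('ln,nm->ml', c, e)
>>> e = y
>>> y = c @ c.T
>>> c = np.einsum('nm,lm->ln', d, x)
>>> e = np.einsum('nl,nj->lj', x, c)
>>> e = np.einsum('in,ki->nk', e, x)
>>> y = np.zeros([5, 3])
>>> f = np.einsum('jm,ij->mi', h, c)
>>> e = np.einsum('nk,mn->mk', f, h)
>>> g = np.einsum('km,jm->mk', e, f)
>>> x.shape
(31, 5)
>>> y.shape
(5, 3)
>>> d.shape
(7, 5)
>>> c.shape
(31, 7)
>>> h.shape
(7, 3)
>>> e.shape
(7, 31)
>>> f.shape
(3, 31)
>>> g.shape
(31, 7)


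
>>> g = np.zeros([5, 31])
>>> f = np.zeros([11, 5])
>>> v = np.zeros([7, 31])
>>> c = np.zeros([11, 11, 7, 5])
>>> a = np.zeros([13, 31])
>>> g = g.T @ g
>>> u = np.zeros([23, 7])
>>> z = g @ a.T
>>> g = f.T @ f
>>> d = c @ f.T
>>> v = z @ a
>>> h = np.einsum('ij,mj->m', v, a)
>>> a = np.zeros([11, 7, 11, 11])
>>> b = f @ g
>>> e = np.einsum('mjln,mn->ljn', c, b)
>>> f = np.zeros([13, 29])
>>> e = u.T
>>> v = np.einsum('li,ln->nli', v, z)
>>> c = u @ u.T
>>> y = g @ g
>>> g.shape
(5, 5)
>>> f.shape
(13, 29)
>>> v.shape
(13, 31, 31)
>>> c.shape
(23, 23)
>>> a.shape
(11, 7, 11, 11)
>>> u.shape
(23, 7)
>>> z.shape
(31, 13)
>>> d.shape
(11, 11, 7, 11)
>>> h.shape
(13,)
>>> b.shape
(11, 5)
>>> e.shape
(7, 23)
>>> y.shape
(5, 5)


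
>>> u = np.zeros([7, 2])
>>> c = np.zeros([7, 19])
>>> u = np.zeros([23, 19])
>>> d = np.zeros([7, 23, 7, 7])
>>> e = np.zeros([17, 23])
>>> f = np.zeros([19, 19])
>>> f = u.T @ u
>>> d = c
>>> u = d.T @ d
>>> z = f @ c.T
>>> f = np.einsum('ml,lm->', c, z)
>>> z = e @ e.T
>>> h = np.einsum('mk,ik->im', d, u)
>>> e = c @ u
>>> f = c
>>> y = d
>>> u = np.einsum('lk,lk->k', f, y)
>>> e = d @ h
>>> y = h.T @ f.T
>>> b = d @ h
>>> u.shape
(19,)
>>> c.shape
(7, 19)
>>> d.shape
(7, 19)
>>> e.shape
(7, 7)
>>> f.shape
(7, 19)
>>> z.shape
(17, 17)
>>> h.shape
(19, 7)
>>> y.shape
(7, 7)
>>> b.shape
(7, 7)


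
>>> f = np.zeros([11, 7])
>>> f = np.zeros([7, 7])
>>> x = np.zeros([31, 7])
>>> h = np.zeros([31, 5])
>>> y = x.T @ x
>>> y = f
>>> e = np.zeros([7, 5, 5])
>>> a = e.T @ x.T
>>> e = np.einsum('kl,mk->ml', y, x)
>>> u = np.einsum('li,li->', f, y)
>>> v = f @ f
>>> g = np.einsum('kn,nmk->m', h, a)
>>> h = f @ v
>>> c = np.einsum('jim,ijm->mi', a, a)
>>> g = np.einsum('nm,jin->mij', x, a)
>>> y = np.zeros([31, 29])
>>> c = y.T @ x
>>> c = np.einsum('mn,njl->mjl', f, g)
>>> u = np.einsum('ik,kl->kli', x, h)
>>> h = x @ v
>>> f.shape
(7, 7)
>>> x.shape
(31, 7)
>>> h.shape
(31, 7)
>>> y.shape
(31, 29)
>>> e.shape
(31, 7)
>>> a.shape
(5, 5, 31)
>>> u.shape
(7, 7, 31)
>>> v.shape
(7, 7)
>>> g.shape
(7, 5, 5)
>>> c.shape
(7, 5, 5)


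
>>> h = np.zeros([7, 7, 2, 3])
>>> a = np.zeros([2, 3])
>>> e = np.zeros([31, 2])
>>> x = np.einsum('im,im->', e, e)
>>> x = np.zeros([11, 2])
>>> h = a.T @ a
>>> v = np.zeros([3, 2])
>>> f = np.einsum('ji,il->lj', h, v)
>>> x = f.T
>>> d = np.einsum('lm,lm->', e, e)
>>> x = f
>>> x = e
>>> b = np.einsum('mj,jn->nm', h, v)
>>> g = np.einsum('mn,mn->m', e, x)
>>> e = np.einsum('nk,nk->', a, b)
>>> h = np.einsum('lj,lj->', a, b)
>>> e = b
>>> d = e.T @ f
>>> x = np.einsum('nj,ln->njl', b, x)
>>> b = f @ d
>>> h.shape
()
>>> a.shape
(2, 3)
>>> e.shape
(2, 3)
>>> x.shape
(2, 3, 31)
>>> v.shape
(3, 2)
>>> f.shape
(2, 3)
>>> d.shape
(3, 3)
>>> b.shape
(2, 3)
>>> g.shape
(31,)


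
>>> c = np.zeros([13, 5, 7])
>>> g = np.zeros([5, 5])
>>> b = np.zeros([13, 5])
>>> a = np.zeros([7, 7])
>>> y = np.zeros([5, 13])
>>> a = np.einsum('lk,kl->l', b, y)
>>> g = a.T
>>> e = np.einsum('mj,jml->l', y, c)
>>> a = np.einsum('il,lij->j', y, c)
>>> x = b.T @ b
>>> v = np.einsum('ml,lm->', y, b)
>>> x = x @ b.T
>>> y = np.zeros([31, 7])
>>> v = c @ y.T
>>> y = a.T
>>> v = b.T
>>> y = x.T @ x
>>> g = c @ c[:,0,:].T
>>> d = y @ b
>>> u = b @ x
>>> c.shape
(13, 5, 7)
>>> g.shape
(13, 5, 13)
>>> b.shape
(13, 5)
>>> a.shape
(7,)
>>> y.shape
(13, 13)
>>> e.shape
(7,)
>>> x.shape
(5, 13)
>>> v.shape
(5, 13)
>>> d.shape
(13, 5)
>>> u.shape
(13, 13)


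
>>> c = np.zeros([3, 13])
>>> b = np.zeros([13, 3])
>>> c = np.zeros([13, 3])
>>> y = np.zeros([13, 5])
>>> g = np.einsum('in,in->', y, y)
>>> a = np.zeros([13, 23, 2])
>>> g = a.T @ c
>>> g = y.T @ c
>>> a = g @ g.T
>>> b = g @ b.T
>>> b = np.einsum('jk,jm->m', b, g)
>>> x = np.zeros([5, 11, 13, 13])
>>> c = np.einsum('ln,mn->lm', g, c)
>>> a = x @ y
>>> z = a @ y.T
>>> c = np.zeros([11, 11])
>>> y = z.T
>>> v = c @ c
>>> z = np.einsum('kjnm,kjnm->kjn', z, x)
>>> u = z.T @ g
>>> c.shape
(11, 11)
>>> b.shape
(3,)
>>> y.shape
(13, 13, 11, 5)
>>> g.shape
(5, 3)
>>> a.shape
(5, 11, 13, 5)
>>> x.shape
(5, 11, 13, 13)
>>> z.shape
(5, 11, 13)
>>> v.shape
(11, 11)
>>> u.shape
(13, 11, 3)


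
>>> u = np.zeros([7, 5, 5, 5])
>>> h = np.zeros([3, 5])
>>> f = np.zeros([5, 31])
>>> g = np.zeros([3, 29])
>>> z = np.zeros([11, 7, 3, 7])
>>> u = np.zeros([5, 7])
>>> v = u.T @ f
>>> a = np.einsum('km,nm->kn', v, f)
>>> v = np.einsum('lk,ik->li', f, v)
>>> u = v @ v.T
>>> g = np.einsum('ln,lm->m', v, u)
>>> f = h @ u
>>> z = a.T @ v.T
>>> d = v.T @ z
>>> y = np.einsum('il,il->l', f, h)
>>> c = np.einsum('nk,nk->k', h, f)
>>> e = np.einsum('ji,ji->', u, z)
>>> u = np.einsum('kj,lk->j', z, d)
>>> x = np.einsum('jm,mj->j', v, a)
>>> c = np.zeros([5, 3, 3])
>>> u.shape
(5,)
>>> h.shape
(3, 5)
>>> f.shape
(3, 5)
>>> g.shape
(5,)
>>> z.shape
(5, 5)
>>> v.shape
(5, 7)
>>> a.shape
(7, 5)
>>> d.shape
(7, 5)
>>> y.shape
(5,)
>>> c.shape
(5, 3, 3)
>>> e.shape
()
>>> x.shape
(5,)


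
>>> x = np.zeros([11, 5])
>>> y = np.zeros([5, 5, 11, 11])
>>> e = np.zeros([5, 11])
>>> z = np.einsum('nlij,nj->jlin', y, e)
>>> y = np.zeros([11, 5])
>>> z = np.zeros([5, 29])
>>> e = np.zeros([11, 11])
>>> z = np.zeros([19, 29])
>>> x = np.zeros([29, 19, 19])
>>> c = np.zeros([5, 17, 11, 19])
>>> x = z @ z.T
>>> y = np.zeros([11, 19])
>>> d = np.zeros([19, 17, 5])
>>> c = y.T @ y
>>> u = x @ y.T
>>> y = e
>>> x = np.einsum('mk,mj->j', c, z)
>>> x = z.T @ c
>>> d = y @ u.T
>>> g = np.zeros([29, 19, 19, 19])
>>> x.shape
(29, 19)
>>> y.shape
(11, 11)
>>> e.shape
(11, 11)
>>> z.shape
(19, 29)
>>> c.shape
(19, 19)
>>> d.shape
(11, 19)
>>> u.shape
(19, 11)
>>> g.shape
(29, 19, 19, 19)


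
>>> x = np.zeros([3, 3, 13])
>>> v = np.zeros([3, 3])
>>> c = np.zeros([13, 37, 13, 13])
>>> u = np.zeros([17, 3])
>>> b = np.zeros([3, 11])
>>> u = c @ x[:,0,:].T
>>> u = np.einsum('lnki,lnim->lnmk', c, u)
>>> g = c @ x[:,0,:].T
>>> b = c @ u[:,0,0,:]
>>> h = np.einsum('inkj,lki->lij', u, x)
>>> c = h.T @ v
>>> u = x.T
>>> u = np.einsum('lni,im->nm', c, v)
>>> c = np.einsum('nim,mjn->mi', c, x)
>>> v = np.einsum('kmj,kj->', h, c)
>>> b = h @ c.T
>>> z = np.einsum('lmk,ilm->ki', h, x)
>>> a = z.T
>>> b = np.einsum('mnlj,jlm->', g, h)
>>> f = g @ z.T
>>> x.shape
(3, 3, 13)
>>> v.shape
()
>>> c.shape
(3, 13)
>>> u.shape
(13, 3)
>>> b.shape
()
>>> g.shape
(13, 37, 13, 3)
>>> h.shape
(3, 13, 13)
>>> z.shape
(13, 3)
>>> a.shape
(3, 13)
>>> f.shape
(13, 37, 13, 13)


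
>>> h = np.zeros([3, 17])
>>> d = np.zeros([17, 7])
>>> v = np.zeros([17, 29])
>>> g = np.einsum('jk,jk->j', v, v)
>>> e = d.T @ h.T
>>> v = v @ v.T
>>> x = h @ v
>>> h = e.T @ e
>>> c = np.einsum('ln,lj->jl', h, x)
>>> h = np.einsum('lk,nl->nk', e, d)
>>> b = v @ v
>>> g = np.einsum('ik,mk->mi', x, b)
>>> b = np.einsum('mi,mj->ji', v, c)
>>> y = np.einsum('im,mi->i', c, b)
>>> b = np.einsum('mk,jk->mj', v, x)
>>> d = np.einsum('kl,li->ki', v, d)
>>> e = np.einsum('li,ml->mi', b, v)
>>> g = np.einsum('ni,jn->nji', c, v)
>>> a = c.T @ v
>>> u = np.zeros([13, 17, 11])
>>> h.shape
(17, 3)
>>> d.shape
(17, 7)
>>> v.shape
(17, 17)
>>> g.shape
(17, 17, 3)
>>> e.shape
(17, 3)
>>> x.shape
(3, 17)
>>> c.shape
(17, 3)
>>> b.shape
(17, 3)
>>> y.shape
(17,)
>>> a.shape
(3, 17)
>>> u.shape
(13, 17, 11)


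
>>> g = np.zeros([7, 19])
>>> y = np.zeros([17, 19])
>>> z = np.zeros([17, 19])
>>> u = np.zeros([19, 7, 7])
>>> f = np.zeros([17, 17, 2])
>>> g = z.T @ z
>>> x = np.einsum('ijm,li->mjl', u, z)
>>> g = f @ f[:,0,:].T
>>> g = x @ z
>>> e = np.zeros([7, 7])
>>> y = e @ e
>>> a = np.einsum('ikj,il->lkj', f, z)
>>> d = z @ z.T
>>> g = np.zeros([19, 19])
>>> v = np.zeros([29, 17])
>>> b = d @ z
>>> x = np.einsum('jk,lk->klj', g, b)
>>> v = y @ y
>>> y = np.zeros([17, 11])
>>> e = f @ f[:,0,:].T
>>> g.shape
(19, 19)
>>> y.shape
(17, 11)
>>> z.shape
(17, 19)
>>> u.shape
(19, 7, 7)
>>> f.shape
(17, 17, 2)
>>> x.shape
(19, 17, 19)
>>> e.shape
(17, 17, 17)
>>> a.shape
(19, 17, 2)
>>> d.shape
(17, 17)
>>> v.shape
(7, 7)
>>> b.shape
(17, 19)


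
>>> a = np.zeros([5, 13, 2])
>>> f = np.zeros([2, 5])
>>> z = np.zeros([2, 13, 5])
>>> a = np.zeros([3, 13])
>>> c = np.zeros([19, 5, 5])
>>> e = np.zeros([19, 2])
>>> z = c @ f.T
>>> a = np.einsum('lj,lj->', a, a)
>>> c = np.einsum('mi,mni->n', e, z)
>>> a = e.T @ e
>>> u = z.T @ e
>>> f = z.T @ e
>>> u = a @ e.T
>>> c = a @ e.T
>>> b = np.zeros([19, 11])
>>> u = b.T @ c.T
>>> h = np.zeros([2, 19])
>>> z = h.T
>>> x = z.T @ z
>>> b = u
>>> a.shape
(2, 2)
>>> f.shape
(2, 5, 2)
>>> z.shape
(19, 2)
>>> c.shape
(2, 19)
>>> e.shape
(19, 2)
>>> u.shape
(11, 2)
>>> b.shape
(11, 2)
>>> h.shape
(2, 19)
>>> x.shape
(2, 2)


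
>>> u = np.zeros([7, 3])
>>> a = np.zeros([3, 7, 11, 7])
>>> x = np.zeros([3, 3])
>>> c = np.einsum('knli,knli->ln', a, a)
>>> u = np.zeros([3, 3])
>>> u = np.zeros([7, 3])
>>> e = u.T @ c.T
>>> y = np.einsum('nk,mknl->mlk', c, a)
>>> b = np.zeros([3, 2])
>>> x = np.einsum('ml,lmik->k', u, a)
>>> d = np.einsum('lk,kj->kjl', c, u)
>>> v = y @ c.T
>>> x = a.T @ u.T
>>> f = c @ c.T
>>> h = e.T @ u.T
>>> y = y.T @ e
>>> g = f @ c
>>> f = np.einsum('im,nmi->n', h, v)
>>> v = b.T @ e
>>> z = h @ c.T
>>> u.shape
(7, 3)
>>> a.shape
(3, 7, 11, 7)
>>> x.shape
(7, 11, 7, 7)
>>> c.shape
(11, 7)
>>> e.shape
(3, 11)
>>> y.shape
(7, 7, 11)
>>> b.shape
(3, 2)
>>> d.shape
(7, 3, 11)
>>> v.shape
(2, 11)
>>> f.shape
(3,)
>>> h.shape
(11, 7)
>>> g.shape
(11, 7)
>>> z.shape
(11, 11)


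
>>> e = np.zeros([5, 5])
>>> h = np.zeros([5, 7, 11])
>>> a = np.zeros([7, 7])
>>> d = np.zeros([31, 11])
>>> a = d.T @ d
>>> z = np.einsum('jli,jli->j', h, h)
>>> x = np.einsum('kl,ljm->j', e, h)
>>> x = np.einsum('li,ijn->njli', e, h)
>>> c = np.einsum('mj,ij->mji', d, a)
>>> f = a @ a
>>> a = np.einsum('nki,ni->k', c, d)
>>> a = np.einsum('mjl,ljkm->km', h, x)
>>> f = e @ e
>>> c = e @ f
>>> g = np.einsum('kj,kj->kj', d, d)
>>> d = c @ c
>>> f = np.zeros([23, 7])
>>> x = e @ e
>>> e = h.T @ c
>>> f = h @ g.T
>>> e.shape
(11, 7, 5)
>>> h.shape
(5, 7, 11)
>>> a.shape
(5, 5)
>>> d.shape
(5, 5)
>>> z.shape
(5,)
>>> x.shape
(5, 5)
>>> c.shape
(5, 5)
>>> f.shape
(5, 7, 31)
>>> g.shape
(31, 11)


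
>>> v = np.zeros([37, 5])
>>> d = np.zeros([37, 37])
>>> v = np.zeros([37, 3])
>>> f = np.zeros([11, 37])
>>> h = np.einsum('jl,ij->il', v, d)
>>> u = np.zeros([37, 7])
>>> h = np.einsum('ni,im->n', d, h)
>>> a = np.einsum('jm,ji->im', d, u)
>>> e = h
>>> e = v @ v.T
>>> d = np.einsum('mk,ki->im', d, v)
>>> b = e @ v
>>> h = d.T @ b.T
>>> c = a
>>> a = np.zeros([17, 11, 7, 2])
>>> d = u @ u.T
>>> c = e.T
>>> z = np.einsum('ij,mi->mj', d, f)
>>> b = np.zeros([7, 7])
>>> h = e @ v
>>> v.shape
(37, 3)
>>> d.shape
(37, 37)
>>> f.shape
(11, 37)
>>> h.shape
(37, 3)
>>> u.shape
(37, 7)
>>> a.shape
(17, 11, 7, 2)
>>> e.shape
(37, 37)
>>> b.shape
(7, 7)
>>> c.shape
(37, 37)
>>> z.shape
(11, 37)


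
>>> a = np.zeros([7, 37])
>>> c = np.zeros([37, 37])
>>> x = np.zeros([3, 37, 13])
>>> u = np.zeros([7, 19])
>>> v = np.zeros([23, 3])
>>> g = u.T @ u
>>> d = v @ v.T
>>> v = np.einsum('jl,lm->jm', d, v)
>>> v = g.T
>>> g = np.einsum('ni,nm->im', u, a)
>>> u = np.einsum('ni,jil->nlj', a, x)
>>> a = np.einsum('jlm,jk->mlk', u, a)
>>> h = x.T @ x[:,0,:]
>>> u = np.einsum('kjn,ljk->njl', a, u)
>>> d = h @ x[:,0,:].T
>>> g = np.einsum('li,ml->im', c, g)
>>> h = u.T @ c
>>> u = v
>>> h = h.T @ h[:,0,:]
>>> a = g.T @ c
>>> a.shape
(19, 37)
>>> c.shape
(37, 37)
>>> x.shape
(3, 37, 13)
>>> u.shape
(19, 19)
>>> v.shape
(19, 19)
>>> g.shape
(37, 19)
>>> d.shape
(13, 37, 3)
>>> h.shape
(37, 13, 37)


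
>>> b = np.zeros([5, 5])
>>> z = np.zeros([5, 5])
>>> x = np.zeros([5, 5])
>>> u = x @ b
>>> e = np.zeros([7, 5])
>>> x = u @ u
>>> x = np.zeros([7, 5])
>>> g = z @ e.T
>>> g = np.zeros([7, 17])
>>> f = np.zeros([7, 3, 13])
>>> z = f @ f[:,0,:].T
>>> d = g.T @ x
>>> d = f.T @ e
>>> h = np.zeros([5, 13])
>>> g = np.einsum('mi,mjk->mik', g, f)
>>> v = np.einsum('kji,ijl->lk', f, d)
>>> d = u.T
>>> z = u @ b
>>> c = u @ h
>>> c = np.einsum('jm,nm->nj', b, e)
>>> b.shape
(5, 5)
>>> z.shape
(5, 5)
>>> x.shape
(7, 5)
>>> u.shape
(5, 5)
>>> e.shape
(7, 5)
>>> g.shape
(7, 17, 13)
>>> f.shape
(7, 3, 13)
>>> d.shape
(5, 5)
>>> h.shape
(5, 13)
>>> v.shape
(5, 7)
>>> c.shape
(7, 5)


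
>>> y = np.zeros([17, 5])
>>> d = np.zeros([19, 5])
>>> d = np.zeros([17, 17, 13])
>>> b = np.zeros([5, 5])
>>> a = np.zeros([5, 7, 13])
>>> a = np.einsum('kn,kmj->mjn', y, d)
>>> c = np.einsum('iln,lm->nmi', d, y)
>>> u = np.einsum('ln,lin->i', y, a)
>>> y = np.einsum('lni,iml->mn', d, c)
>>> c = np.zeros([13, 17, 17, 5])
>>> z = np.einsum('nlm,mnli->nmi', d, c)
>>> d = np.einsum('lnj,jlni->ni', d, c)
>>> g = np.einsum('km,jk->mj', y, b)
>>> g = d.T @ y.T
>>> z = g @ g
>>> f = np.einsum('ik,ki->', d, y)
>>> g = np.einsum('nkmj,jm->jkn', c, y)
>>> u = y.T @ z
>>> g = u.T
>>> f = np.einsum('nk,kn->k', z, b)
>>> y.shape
(5, 17)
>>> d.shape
(17, 5)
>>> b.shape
(5, 5)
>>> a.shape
(17, 13, 5)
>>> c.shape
(13, 17, 17, 5)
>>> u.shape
(17, 5)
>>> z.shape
(5, 5)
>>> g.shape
(5, 17)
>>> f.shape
(5,)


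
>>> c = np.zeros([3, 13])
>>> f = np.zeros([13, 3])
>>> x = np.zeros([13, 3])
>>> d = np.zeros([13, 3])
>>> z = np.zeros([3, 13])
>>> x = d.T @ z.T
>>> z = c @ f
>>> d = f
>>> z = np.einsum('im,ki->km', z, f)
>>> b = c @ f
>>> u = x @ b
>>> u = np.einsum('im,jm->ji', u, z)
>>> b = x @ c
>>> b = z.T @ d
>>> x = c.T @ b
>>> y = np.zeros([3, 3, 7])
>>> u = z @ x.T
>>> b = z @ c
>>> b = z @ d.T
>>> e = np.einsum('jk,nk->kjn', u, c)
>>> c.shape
(3, 13)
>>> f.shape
(13, 3)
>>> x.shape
(13, 3)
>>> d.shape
(13, 3)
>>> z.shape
(13, 3)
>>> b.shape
(13, 13)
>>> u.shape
(13, 13)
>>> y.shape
(3, 3, 7)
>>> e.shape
(13, 13, 3)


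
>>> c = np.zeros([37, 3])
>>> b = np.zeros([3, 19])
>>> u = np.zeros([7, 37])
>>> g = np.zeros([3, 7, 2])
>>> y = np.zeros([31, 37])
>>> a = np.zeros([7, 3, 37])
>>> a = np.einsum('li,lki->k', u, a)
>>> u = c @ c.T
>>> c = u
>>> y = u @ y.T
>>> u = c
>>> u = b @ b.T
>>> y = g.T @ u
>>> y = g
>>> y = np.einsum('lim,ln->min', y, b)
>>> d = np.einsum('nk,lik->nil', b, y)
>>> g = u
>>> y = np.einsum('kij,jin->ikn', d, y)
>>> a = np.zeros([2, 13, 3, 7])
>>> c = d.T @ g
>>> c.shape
(2, 7, 3)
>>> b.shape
(3, 19)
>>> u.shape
(3, 3)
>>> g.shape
(3, 3)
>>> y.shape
(7, 3, 19)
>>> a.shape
(2, 13, 3, 7)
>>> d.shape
(3, 7, 2)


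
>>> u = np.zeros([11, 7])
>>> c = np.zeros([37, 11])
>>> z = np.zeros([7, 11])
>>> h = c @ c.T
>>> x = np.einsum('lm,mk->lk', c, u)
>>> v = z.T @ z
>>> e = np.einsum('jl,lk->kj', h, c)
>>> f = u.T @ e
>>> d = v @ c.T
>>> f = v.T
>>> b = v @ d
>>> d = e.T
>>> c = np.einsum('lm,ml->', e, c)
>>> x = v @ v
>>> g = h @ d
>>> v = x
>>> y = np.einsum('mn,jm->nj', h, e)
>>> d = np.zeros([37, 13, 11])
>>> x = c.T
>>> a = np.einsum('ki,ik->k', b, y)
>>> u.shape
(11, 7)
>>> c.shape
()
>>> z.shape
(7, 11)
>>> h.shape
(37, 37)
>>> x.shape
()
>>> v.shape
(11, 11)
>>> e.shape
(11, 37)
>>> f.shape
(11, 11)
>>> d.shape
(37, 13, 11)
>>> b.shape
(11, 37)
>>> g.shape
(37, 11)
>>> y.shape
(37, 11)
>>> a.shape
(11,)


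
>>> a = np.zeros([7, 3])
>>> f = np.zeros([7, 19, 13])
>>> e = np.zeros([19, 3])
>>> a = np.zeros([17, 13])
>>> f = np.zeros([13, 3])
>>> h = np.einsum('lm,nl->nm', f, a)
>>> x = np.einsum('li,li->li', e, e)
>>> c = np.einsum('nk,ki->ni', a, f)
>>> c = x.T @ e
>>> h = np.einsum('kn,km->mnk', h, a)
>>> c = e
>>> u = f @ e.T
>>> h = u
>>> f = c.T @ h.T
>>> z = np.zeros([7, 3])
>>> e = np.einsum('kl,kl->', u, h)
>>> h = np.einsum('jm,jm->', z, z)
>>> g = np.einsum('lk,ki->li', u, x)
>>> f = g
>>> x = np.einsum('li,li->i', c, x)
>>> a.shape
(17, 13)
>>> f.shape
(13, 3)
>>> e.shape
()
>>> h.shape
()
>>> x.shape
(3,)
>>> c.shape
(19, 3)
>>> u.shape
(13, 19)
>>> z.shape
(7, 3)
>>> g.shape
(13, 3)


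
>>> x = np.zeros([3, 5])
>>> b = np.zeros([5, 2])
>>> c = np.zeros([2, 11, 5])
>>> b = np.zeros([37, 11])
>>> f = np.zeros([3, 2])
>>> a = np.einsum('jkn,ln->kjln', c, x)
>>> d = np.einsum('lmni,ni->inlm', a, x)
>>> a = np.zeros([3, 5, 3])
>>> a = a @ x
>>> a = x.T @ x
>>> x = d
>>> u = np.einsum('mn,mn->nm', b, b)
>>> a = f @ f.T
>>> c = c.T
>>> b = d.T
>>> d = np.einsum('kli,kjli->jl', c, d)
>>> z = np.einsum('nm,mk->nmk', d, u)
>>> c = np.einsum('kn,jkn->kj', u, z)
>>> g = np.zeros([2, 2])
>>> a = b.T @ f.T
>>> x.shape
(5, 3, 11, 2)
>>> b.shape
(2, 11, 3, 5)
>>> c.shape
(11, 3)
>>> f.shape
(3, 2)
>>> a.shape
(5, 3, 11, 3)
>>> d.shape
(3, 11)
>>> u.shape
(11, 37)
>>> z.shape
(3, 11, 37)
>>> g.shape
(2, 2)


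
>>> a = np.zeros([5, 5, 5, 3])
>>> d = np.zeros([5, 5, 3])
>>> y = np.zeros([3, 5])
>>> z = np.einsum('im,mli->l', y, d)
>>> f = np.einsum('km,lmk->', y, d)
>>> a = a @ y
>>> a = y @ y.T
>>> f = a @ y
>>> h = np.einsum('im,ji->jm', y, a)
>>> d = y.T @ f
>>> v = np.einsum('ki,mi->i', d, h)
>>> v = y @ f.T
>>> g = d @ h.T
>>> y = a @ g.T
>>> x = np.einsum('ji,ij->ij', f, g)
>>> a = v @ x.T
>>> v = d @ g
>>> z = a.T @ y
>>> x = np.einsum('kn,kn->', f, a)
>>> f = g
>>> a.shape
(3, 5)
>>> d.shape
(5, 5)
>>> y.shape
(3, 5)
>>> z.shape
(5, 5)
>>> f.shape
(5, 3)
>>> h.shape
(3, 5)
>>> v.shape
(5, 3)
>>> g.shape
(5, 3)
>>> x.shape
()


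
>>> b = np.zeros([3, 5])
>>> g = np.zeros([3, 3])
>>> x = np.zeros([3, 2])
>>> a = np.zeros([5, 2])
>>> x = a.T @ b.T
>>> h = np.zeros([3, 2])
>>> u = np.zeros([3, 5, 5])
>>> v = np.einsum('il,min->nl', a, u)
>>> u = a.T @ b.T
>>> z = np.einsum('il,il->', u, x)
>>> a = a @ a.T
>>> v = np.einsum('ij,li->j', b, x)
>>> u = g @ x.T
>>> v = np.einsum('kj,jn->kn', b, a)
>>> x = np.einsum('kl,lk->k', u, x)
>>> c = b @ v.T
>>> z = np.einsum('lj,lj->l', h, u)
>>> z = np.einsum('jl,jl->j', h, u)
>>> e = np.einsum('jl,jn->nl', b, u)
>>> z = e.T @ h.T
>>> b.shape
(3, 5)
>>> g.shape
(3, 3)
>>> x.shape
(3,)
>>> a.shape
(5, 5)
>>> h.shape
(3, 2)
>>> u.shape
(3, 2)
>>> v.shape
(3, 5)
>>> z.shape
(5, 3)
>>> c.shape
(3, 3)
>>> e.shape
(2, 5)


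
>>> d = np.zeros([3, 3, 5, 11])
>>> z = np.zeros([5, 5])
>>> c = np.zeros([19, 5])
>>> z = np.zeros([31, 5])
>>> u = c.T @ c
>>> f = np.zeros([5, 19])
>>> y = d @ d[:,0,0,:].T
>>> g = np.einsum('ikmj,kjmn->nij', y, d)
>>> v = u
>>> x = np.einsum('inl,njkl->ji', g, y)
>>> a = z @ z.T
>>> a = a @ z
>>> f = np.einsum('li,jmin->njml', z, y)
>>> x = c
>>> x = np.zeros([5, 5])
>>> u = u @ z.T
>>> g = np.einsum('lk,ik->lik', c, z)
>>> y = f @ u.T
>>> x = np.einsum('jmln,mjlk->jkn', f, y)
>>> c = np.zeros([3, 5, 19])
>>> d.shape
(3, 3, 5, 11)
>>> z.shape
(31, 5)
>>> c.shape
(3, 5, 19)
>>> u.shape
(5, 31)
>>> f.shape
(3, 3, 3, 31)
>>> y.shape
(3, 3, 3, 5)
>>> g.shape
(19, 31, 5)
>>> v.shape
(5, 5)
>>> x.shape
(3, 5, 31)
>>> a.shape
(31, 5)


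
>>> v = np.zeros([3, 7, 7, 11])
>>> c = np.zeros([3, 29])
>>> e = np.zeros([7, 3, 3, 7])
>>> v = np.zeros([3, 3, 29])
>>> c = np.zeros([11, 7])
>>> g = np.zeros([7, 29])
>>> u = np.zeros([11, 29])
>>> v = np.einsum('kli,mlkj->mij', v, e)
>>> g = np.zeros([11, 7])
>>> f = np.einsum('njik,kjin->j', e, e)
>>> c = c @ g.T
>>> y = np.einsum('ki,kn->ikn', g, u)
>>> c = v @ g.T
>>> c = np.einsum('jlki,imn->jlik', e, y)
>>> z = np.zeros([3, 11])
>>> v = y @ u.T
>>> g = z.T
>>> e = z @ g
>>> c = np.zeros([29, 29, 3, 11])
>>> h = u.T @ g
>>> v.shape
(7, 11, 11)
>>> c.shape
(29, 29, 3, 11)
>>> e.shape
(3, 3)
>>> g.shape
(11, 3)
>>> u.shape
(11, 29)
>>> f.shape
(3,)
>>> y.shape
(7, 11, 29)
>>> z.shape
(3, 11)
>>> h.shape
(29, 3)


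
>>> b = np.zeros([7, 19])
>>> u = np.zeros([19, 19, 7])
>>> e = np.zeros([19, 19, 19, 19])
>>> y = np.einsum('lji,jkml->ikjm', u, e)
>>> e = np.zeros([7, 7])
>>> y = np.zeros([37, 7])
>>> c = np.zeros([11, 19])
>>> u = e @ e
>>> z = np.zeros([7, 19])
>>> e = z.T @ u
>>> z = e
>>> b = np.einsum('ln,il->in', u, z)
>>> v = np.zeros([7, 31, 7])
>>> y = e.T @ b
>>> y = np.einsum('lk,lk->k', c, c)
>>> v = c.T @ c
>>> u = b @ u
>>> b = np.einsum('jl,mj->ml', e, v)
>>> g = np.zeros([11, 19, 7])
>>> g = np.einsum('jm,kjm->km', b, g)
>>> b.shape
(19, 7)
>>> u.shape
(19, 7)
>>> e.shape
(19, 7)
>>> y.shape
(19,)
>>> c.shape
(11, 19)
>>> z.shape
(19, 7)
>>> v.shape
(19, 19)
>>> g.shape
(11, 7)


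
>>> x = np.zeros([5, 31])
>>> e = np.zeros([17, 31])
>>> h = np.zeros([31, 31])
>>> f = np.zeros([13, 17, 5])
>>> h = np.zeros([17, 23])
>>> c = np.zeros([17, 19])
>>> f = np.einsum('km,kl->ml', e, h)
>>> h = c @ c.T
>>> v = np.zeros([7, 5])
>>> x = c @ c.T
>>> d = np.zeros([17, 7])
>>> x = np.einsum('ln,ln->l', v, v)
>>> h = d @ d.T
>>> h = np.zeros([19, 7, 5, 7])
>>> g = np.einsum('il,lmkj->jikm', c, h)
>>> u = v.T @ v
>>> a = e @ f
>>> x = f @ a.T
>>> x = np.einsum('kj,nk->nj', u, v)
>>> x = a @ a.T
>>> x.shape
(17, 17)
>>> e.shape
(17, 31)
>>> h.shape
(19, 7, 5, 7)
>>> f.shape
(31, 23)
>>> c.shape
(17, 19)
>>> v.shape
(7, 5)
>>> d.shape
(17, 7)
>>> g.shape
(7, 17, 5, 7)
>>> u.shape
(5, 5)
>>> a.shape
(17, 23)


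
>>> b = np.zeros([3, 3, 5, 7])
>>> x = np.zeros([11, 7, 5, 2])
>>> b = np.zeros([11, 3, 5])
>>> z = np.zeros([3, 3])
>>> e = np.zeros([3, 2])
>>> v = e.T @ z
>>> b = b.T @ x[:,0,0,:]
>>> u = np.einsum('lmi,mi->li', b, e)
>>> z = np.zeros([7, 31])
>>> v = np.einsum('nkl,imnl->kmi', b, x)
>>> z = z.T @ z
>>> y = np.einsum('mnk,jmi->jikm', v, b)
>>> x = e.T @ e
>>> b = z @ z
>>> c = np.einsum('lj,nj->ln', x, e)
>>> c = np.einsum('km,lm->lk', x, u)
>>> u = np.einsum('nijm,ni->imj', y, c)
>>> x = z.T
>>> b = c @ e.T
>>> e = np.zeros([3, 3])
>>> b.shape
(5, 3)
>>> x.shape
(31, 31)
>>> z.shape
(31, 31)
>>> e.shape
(3, 3)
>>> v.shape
(3, 7, 11)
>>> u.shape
(2, 3, 11)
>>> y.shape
(5, 2, 11, 3)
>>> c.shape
(5, 2)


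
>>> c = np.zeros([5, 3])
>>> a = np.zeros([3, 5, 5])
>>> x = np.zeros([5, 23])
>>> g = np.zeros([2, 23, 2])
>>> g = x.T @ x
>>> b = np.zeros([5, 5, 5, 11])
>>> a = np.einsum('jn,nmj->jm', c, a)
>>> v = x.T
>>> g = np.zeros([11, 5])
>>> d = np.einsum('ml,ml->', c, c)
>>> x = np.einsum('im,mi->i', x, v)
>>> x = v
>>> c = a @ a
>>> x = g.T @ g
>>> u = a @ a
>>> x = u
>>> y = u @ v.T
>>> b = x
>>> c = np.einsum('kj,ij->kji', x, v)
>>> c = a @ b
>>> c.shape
(5, 5)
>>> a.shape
(5, 5)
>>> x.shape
(5, 5)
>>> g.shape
(11, 5)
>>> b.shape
(5, 5)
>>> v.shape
(23, 5)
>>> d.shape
()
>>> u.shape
(5, 5)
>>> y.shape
(5, 23)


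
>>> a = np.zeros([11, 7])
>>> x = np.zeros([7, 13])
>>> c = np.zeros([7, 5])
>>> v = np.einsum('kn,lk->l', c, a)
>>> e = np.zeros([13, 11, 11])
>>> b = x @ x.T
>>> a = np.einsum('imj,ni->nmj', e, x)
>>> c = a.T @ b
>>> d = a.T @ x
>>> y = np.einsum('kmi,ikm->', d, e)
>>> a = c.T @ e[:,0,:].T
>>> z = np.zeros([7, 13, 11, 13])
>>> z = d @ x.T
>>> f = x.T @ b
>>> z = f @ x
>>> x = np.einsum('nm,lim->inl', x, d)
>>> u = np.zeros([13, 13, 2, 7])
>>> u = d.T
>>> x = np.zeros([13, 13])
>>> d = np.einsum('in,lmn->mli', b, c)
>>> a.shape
(7, 11, 13)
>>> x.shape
(13, 13)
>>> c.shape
(11, 11, 7)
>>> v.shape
(11,)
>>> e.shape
(13, 11, 11)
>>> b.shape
(7, 7)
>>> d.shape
(11, 11, 7)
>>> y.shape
()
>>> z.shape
(13, 13)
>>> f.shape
(13, 7)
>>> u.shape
(13, 11, 11)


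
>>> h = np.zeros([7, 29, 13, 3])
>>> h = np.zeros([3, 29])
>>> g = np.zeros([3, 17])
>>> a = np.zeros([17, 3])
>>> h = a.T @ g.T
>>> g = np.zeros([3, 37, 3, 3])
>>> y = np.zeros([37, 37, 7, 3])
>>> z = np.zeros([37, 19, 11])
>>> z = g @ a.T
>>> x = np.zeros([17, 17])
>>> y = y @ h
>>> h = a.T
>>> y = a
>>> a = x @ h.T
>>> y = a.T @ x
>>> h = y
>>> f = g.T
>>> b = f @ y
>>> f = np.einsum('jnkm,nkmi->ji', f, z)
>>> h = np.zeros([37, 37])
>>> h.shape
(37, 37)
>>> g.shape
(3, 37, 3, 3)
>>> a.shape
(17, 3)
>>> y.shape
(3, 17)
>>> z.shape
(3, 37, 3, 17)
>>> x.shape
(17, 17)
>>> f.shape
(3, 17)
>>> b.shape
(3, 3, 37, 17)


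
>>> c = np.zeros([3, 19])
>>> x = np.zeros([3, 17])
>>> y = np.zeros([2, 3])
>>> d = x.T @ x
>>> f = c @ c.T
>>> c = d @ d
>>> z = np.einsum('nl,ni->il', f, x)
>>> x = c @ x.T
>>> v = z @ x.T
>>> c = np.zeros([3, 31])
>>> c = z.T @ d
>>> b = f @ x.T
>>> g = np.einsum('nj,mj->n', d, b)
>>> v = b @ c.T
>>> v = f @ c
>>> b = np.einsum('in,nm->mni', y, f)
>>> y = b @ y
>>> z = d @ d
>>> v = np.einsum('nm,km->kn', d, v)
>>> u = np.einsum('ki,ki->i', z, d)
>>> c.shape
(3, 17)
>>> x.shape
(17, 3)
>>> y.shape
(3, 3, 3)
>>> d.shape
(17, 17)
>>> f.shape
(3, 3)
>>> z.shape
(17, 17)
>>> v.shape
(3, 17)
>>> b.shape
(3, 3, 2)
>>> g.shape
(17,)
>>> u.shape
(17,)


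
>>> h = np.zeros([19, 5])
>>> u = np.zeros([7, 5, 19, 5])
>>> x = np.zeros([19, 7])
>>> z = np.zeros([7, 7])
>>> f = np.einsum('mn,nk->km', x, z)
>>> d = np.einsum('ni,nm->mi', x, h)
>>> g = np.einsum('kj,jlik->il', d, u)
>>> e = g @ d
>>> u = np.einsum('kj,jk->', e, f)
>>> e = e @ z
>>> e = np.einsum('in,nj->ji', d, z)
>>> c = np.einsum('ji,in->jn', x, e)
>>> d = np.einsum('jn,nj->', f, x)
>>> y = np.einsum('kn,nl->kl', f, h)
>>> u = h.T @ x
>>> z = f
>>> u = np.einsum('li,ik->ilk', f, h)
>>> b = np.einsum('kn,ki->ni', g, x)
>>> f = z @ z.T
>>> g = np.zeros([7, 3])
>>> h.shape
(19, 5)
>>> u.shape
(19, 7, 5)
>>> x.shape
(19, 7)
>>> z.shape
(7, 19)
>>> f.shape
(7, 7)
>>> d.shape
()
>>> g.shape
(7, 3)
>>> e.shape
(7, 5)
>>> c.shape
(19, 5)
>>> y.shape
(7, 5)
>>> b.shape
(5, 7)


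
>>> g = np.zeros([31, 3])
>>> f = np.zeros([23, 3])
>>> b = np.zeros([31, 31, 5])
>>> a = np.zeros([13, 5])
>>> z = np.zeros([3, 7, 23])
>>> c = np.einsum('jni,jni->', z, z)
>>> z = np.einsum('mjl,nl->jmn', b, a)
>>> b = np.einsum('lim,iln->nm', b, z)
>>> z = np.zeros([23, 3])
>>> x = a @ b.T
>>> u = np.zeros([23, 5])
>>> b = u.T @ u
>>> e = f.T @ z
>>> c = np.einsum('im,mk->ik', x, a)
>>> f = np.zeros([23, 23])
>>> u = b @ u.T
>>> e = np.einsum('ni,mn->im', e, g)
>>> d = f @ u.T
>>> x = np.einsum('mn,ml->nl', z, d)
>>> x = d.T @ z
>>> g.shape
(31, 3)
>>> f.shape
(23, 23)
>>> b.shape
(5, 5)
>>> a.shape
(13, 5)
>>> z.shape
(23, 3)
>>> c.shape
(13, 5)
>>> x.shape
(5, 3)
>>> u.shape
(5, 23)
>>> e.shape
(3, 31)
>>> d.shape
(23, 5)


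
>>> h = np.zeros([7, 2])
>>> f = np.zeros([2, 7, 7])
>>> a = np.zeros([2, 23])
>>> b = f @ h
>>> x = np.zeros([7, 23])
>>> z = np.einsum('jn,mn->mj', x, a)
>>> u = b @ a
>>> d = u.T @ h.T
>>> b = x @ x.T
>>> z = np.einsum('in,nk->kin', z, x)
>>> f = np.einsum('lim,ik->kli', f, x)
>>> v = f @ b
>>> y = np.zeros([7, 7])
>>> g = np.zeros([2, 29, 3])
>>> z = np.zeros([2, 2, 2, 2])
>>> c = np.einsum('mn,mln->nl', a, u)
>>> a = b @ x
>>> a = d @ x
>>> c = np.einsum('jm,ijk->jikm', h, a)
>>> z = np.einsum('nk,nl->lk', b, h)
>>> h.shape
(7, 2)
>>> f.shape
(23, 2, 7)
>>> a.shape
(23, 7, 23)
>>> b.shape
(7, 7)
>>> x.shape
(7, 23)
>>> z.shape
(2, 7)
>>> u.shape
(2, 7, 23)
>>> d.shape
(23, 7, 7)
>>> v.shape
(23, 2, 7)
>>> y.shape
(7, 7)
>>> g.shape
(2, 29, 3)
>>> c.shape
(7, 23, 23, 2)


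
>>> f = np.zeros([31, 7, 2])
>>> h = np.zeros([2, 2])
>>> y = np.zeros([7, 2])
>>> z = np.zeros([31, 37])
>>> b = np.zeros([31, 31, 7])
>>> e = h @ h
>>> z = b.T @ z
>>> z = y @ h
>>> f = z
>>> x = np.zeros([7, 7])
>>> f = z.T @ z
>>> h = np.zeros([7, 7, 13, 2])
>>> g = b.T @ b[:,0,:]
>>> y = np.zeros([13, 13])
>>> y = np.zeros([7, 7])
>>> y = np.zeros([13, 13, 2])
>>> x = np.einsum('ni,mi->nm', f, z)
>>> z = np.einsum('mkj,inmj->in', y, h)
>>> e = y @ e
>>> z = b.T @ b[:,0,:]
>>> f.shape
(2, 2)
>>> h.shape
(7, 7, 13, 2)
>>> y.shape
(13, 13, 2)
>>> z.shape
(7, 31, 7)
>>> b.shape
(31, 31, 7)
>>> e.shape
(13, 13, 2)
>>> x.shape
(2, 7)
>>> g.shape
(7, 31, 7)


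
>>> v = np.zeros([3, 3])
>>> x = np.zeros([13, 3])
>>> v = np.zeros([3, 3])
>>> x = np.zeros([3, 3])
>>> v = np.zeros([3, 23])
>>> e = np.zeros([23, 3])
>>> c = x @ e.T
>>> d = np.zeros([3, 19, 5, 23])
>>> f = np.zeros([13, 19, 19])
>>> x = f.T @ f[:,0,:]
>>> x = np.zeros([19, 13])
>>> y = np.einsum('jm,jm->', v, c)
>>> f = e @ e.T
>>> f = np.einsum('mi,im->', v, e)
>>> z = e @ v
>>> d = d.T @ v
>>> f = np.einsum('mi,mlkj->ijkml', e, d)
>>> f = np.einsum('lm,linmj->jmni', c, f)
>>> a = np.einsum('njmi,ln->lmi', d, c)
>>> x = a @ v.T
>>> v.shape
(3, 23)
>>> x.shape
(3, 19, 3)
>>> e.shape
(23, 3)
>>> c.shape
(3, 23)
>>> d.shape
(23, 5, 19, 23)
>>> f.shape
(5, 23, 19, 23)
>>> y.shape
()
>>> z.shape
(23, 23)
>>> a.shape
(3, 19, 23)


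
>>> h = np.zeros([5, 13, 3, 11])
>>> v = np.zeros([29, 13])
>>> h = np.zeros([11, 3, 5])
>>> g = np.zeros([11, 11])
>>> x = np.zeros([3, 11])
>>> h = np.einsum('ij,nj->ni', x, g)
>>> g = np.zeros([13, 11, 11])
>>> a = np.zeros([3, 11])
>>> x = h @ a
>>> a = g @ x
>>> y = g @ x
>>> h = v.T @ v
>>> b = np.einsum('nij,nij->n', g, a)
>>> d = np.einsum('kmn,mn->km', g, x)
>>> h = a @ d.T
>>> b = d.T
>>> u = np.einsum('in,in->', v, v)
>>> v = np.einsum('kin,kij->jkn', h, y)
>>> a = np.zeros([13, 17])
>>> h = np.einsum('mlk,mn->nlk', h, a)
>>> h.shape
(17, 11, 13)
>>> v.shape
(11, 13, 13)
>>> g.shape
(13, 11, 11)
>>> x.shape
(11, 11)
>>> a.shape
(13, 17)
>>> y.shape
(13, 11, 11)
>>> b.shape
(11, 13)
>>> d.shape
(13, 11)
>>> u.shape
()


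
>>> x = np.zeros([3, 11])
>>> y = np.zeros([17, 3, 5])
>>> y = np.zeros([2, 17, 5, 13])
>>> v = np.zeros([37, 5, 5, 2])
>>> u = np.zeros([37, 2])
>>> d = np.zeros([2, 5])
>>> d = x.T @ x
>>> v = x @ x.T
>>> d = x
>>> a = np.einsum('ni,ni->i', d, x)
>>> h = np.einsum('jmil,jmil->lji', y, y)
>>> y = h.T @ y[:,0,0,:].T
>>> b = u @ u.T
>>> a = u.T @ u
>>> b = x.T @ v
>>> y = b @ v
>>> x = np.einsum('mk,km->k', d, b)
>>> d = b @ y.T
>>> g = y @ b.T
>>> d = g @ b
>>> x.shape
(11,)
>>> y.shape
(11, 3)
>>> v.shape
(3, 3)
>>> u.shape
(37, 2)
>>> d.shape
(11, 3)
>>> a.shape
(2, 2)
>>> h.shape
(13, 2, 5)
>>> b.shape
(11, 3)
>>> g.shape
(11, 11)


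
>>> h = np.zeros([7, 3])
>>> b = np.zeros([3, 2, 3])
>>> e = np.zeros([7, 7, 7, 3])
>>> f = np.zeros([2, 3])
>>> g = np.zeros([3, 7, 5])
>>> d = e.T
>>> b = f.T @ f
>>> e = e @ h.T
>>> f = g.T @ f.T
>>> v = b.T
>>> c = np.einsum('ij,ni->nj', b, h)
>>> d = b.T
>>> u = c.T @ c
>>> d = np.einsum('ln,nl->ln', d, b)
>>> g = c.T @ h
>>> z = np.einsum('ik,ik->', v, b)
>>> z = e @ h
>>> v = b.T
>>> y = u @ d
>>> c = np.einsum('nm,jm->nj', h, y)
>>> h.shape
(7, 3)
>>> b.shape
(3, 3)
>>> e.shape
(7, 7, 7, 7)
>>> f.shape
(5, 7, 2)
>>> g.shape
(3, 3)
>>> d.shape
(3, 3)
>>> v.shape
(3, 3)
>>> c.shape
(7, 3)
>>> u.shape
(3, 3)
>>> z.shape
(7, 7, 7, 3)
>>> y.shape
(3, 3)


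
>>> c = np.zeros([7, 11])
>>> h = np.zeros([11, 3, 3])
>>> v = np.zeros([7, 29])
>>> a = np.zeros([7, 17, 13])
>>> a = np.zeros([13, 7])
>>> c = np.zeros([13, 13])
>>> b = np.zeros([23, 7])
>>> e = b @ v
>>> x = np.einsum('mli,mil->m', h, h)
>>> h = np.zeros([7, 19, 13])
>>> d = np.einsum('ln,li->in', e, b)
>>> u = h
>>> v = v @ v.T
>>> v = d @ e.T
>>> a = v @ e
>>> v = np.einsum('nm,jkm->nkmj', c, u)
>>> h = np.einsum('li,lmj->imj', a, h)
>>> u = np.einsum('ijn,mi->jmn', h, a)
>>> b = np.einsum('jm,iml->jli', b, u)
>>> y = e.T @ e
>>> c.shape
(13, 13)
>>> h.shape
(29, 19, 13)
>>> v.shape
(13, 19, 13, 7)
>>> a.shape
(7, 29)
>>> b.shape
(23, 13, 19)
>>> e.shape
(23, 29)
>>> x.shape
(11,)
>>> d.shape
(7, 29)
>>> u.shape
(19, 7, 13)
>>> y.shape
(29, 29)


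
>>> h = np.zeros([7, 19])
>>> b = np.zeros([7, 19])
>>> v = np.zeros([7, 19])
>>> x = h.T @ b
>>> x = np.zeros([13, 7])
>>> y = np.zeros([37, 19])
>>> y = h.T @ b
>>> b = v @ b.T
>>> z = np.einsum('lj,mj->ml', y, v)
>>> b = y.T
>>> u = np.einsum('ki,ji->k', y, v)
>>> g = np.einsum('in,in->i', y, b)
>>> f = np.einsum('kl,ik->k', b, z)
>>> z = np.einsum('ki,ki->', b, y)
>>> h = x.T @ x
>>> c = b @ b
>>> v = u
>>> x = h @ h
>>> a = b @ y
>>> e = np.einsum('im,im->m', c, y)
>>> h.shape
(7, 7)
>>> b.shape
(19, 19)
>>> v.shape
(19,)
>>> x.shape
(7, 7)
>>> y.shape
(19, 19)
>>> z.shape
()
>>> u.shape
(19,)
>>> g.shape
(19,)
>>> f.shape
(19,)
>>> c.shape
(19, 19)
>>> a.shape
(19, 19)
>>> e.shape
(19,)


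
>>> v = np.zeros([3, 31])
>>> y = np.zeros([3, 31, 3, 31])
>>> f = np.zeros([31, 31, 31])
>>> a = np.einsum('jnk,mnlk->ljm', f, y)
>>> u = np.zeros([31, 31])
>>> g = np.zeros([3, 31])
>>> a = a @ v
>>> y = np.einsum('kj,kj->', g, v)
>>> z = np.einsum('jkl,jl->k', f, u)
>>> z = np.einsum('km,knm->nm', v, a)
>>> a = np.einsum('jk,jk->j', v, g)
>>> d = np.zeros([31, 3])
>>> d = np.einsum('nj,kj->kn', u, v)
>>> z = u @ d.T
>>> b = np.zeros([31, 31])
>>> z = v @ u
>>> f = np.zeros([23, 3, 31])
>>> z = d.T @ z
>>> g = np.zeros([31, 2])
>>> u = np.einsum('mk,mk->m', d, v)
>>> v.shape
(3, 31)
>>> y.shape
()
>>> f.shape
(23, 3, 31)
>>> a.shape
(3,)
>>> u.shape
(3,)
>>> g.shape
(31, 2)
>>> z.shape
(31, 31)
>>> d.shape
(3, 31)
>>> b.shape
(31, 31)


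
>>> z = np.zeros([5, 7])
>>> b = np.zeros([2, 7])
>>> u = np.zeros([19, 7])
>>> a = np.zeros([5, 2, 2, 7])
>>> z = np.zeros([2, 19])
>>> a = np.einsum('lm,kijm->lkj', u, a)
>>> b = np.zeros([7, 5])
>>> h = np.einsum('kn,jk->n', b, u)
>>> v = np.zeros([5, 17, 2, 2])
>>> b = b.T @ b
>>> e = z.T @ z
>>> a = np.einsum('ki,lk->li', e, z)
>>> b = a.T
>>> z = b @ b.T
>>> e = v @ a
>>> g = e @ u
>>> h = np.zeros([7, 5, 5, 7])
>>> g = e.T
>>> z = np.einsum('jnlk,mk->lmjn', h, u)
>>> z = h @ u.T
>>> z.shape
(7, 5, 5, 19)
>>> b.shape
(19, 2)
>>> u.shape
(19, 7)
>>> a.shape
(2, 19)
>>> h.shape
(7, 5, 5, 7)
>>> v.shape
(5, 17, 2, 2)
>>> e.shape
(5, 17, 2, 19)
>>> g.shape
(19, 2, 17, 5)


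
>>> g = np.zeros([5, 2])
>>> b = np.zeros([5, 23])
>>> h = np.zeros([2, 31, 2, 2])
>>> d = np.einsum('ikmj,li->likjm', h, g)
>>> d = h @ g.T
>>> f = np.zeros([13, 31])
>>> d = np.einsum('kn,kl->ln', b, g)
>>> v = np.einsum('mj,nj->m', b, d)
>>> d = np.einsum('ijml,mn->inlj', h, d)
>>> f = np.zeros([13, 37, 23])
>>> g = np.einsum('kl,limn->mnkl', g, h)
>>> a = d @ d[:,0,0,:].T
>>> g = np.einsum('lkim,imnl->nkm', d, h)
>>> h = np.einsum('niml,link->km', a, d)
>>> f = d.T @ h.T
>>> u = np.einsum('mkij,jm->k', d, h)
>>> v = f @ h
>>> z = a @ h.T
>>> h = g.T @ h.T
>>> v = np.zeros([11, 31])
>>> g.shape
(2, 23, 31)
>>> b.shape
(5, 23)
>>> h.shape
(31, 23, 31)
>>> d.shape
(2, 23, 2, 31)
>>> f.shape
(31, 2, 23, 31)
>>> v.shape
(11, 31)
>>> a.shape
(2, 23, 2, 2)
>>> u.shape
(23,)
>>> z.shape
(2, 23, 2, 31)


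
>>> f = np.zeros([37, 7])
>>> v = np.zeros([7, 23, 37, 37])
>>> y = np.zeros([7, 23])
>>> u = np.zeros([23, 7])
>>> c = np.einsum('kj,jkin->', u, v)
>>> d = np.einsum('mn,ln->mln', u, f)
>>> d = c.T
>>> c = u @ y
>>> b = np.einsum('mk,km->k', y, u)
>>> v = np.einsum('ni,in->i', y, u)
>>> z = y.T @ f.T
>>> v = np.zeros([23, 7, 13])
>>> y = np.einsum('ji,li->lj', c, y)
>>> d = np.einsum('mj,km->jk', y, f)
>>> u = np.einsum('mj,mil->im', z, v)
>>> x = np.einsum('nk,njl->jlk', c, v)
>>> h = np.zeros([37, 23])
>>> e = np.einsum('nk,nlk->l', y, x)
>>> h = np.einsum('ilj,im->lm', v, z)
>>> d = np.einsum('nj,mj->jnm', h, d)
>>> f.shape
(37, 7)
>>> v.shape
(23, 7, 13)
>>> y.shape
(7, 23)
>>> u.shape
(7, 23)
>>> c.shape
(23, 23)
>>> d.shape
(37, 7, 23)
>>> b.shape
(23,)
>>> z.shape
(23, 37)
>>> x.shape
(7, 13, 23)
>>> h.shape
(7, 37)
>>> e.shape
(13,)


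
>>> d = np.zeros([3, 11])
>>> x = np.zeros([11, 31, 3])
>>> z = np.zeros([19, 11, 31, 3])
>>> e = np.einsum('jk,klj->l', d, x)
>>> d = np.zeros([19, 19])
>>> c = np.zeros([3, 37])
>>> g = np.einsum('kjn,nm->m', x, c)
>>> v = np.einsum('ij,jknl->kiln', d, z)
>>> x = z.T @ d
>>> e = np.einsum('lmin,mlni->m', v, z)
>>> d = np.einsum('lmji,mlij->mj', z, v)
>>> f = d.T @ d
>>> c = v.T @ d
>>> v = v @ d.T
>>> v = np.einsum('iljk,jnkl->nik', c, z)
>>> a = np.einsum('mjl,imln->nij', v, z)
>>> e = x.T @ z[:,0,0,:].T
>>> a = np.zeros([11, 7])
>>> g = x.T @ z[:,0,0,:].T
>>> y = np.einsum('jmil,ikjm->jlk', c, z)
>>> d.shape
(11, 31)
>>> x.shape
(3, 31, 11, 19)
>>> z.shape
(19, 11, 31, 3)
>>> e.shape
(19, 11, 31, 19)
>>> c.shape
(31, 3, 19, 31)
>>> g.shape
(19, 11, 31, 19)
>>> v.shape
(11, 31, 31)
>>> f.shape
(31, 31)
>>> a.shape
(11, 7)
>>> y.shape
(31, 31, 11)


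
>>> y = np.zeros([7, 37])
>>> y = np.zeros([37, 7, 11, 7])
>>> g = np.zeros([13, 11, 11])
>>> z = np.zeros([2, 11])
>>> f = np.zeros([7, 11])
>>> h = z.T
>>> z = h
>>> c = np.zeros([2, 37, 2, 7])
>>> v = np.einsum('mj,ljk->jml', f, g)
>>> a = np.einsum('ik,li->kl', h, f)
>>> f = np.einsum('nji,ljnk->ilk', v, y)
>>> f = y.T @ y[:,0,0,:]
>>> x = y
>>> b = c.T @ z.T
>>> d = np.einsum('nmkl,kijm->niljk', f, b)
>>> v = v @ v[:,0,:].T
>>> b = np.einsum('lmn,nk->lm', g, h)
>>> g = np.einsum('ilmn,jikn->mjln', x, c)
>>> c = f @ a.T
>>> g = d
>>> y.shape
(37, 7, 11, 7)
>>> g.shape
(7, 2, 7, 37, 7)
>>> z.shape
(11, 2)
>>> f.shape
(7, 11, 7, 7)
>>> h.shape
(11, 2)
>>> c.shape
(7, 11, 7, 2)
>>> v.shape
(11, 7, 11)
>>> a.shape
(2, 7)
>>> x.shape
(37, 7, 11, 7)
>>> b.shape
(13, 11)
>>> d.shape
(7, 2, 7, 37, 7)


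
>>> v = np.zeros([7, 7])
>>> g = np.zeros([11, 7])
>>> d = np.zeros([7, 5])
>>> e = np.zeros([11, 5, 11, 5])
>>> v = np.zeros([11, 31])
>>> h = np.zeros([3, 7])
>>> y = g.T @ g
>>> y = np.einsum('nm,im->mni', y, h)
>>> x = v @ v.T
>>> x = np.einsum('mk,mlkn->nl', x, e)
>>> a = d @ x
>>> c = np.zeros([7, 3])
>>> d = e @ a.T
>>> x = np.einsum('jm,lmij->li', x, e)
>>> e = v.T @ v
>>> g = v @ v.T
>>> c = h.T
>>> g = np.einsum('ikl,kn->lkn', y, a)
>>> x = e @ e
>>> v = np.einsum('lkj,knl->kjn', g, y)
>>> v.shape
(7, 5, 7)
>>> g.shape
(3, 7, 5)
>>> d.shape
(11, 5, 11, 7)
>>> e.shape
(31, 31)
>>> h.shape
(3, 7)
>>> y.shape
(7, 7, 3)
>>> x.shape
(31, 31)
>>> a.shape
(7, 5)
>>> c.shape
(7, 3)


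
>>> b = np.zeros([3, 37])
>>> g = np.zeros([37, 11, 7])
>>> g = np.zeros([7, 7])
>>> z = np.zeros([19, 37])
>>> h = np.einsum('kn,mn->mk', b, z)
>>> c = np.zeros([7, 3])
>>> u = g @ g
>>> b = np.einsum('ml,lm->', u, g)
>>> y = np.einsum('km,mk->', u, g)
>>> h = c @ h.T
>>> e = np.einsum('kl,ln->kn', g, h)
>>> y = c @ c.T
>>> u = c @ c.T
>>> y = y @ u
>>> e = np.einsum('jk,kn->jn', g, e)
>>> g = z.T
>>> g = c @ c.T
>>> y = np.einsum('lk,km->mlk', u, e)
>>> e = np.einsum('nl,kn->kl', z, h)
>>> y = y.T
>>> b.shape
()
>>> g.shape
(7, 7)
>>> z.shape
(19, 37)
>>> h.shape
(7, 19)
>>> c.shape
(7, 3)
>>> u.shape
(7, 7)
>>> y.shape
(7, 7, 19)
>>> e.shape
(7, 37)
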